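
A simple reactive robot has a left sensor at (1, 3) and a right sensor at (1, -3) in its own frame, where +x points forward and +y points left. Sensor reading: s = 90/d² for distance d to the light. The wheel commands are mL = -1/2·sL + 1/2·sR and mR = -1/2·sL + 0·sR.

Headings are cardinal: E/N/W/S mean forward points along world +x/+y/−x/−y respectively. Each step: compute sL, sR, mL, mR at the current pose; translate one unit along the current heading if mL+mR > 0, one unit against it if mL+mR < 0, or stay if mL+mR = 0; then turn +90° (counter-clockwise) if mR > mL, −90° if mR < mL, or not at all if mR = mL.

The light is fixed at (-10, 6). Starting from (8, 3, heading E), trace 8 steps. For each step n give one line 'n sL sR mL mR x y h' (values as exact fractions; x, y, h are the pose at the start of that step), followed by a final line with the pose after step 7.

0 90/361 90/397 -1620/143317 -45/361 8 3 E
1 45/208 45/106 2295/22048 -45/416 7 3 S
2 90/281 90/257 1080/72217 -45/281 7 4 W
3 45/113 45/221 -2430/24973 -45/226 8 4 N
4 90/361 90/397 -1620/143317 -45/361 8 3 E
5 45/208 45/106 2295/22048 -45/416 7 3 S
6 90/281 90/257 1080/72217 -45/281 7 4 W
7 45/113 45/221 -2430/24973 -45/226 8 4 N
final 8 3 E

n=0: pose=(8,3,E); sL=90/361, sR=90/397; mL=-1620/143317, mR=-45/361; mL+mR=-19485/143317 → advance -1; mR−mL=-45/397 → turn -1·90°
n=1: pose=(7,3,S); sL=45/208, sR=45/106; mL=2295/22048, mR=-45/416; mL+mR=-45/11024 → advance -1; mR−mL=-45/212 → turn -1·90°
n=2: pose=(7,4,W); sL=90/281, sR=90/257; mL=1080/72217, mR=-45/281; mL+mR=-10485/72217 → advance -1; mR−mL=-45/257 → turn -1·90°
n=3: pose=(8,4,N); sL=45/113, sR=45/221; mL=-2430/24973, mR=-45/226; mL+mR=-14805/49946 → advance -1; mR−mL=-45/442 → turn -1·90°
n=4: pose=(8,3,E); sL=90/361, sR=90/397; mL=-1620/143317, mR=-45/361; mL+mR=-19485/143317 → advance -1; mR−mL=-45/397 → turn -1·90°
n=5: pose=(7,3,S); sL=45/208, sR=45/106; mL=2295/22048, mR=-45/416; mL+mR=-45/11024 → advance -1; mR−mL=-45/212 → turn -1·90°
n=6: pose=(7,4,W); sL=90/281, sR=90/257; mL=1080/72217, mR=-45/281; mL+mR=-10485/72217 → advance -1; mR−mL=-45/257 → turn -1·90°
n=7: pose=(8,4,N); sL=45/113, sR=45/221; mL=-2430/24973, mR=-45/226; mL+mR=-14805/49946 → advance -1; mR−mL=-45/442 → turn -1·90°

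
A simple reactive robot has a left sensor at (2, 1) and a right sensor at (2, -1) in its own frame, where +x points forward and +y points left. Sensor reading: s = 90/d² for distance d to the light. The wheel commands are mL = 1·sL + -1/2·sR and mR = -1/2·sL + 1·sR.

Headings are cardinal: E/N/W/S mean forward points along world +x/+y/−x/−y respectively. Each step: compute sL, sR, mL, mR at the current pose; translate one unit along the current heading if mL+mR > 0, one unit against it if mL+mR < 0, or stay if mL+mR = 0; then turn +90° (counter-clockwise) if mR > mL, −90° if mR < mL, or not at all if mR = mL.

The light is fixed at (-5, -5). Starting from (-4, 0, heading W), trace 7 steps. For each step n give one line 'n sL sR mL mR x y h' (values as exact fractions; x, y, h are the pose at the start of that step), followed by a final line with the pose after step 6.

n=0: pose=(-4,0,W); sL=90/17, sR=90/37; mL=2565/629, mR=-135/629; mL+mR=2430/629 → advance +1; mR−mL=-2700/629 → turn -1·90°
n=1: pose=(-5,0,N); sL=9/5, sR=9/5; mL=9/10, mR=9/10; mL+mR=9/5 → advance +1; mR−mL=0 → turn +0·90°
n=2: pose=(-5,1,N); sL=18/13, sR=18/13; mL=9/13, mR=9/13; mL+mR=18/13 → advance +1; mR−mL=0 → turn +0·90°
n=3: pose=(-5,2,N); sL=45/41, sR=45/41; mL=45/82, mR=45/82; mL+mR=45/41 → advance +1; mR−mL=0 → turn +0·90°
n=4: pose=(-5,3,N); sL=90/101, sR=90/101; mL=45/101, mR=45/101; mL+mR=90/101 → advance +1; mR−mL=0 → turn +0·90°
n=5: pose=(-5,4,N); sL=45/61, sR=45/61; mL=45/122, mR=45/122; mL+mR=45/61 → advance +1; mR−mL=0 → turn +0·90°
n=6: pose=(-5,5,N); sL=18/29, sR=18/29; mL=9/29, mR=9/29; mL+mR=18/29 → advance +1; mR−mL=0 → turn +0·90°

0 90/17 90/37 2565/629 -135/629 -4 0 W
1 9/5 9/5 9/10 9/10 -5 0 N
2 18/13 18/13 9/13 9/13 -5 1 N
3 45/41 45/41 45/82 45/82 -5 2 N
4 90/101 90/101 45/101 45/101 -5 3 N
5 45/61 45/61 45/122 45/122 -5 4 N
6 18/29 18/29 9/29 9/29 -5 5 N
final -5 6 N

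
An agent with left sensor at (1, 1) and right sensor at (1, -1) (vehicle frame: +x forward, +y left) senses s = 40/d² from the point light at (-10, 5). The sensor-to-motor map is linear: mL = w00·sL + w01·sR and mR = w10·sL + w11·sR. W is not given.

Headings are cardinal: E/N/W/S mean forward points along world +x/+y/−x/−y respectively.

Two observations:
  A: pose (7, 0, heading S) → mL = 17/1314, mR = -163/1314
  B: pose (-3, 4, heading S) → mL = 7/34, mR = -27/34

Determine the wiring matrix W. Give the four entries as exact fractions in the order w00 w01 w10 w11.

-1/2 1/2 -1/2 -1/2

obs A: pose=(7,0,S) → sL=1/9, sR=10/73, mL=17/1314, mR=-163/1314
obs B: pose=(-3,4,S) → sL=10/17, sR=1, mL=7/34, mR=-27/34
sensor matrix S = [[1/9, 10/73], [10/17, 1]]; det S = 341/11169
solve [mL_A; mL_B] = S·[w00; w01] and [mR_A; mR_B] = S·[w10; w11]:
  w00 = -1/2, w01 = 1/2, w10 = -1/2, w11 = -1/2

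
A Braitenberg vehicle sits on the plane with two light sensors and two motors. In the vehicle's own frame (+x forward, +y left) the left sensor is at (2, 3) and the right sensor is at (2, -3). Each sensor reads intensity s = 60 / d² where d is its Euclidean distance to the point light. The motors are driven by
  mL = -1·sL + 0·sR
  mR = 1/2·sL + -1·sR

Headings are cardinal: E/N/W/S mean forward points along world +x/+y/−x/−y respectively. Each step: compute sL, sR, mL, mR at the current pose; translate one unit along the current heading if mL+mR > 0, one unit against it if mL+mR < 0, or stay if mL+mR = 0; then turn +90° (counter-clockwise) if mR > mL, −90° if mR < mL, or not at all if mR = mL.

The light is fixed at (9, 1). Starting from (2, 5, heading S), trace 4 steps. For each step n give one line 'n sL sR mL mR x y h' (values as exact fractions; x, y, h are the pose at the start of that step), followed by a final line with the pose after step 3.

n=0: pose=(2,5,S); sL=3, sR=15/26; mL=-3, mR=12/13; mL+mR=-27/13 → advance -1; mR−mL=51/13 → turn +1·90°
n=1: pose=(2,6,E); sL=60/89, sR=60/29; mL=-60/89, mR=-4470/2581; mL+mR=-6210/2581 → advance -1; mR−mL=-2730/2581 → turn -1·90°
n=2: pose=(1,6,S); sL=30/17, sR=6/13; mL=-30/17, mR=93/221; mL+mR=-297/221 → advance -1; mR−mL=483/221 → turn +1·90°
n=3: pose=(1,7,E); sL=20/39, sR=4/3; mL=-20/39, mR=-14/13; mL+mR=-62/39 → advance -1; mR−mL=-22/39 → turn -1·90°

0 3 15/26 -3 12/13 2 5 S
1 60/89 60/29 -60/89 -4470/2581 2 6 E
2 30/17 6/13 -30/17 93/221 1 6 S
3 20/39 4/3 -20/39 -14/13 1 7 E
final 0 7 S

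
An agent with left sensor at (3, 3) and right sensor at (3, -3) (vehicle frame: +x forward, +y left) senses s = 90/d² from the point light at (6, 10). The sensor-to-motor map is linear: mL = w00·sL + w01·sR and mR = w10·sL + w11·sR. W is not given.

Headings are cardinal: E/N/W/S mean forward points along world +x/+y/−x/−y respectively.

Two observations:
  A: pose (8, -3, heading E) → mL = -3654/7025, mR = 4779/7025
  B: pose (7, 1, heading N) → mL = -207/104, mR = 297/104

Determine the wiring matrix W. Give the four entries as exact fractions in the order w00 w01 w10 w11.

-1/2 -1/2 1/2 1

obs A: pose=(8,-3,E) → sL=18/25, sR=90/281, mL=-3654/7025, mR=4779/7025
obs B: pose=(7,1,N) → sL=9/4, sR=45/26, mL=-207/104, mR=297/104
sensor matrix S = [[18/25, 90/281], [9/4, 45/26]]; det S = 19197/36530
solve [mL_A; mL_B] = S·[w00; w01] and [mR_A; mR_B] = S·[w10; w11]:
  w00 = -1/2, w01 = -1/2, w10 = 1/2, w11 = 1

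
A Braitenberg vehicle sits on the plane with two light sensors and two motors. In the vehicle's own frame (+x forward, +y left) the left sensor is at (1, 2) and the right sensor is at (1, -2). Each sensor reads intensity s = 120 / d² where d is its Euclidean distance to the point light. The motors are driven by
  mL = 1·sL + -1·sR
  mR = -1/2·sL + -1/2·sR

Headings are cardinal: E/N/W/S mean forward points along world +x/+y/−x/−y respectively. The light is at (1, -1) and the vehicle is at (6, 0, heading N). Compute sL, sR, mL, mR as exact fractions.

120/13 120/53 4800/689 -3960/689

left sensor world pos  = (4, 1); dL² = 13
right sensor world pos = (8, 1); dR² = 53
sL = 120/13 = 120/13
sR = 120/53 = 120/53
mL = 1·sL + -1·sR = 4800/689
mR = -1/2·sL + -1/2·sR = -3960/689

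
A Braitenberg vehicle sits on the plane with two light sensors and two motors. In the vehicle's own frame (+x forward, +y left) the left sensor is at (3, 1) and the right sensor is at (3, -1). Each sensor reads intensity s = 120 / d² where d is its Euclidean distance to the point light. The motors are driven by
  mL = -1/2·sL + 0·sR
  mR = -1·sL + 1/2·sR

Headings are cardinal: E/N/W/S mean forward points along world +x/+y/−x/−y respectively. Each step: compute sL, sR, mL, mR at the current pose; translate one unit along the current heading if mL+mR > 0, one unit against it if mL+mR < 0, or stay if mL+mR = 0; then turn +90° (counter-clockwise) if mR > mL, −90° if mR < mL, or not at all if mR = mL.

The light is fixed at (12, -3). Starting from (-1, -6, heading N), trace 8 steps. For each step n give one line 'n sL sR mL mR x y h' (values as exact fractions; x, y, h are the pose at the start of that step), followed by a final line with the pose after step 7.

n=0: pose=(-1,-6,N); sL=30/49, sR=5/6; mL=-15/49, mR=-115/588; mL+mR=-295/588 → advance -1; mR−mL=65/588 → turn +1·90°
n=1: pose=(-1,-7,W); sL=120/281, sR=24/53; mL=-60/281, mR=-2988/14893; mL+mR=-6168/14893 → advance -1; mR−mL=192/14893 → turn +1·90°
n=2: pose=(0,-7,S); sL=12/17, sR=60/109; mL=-6/17, mR=-798/1853; mL+mR=-1452/1853 → advance -1; mR−mL=-144/1853 → turn -1·90°
n=3: pose=(0,-6,W); sL=120/241, sR=120/229; mL=-60/241, mR=-13020/55189; mL+mR=-26760/55189 → advance -1; mR−mL=720/55189 → turn +1·90°
n=4: pose=(1,-6,S); sL=15/17, sR=2/3; mL=-15/34, mR=-28/51; mL+mR=-101/102 → advance -1; mR−mL=-11/102 → turn -1·90°
n=5: pose=(1,-5,W); sL=24/41, sR=120/197; mL=-12/41, mR=-2268/8077; mL+mR=-4632/8077 → advance -1; mR−mL=96/8077 → turn +1·90°
n=6: pose=(2,-5,S); sL=60/53, sR=60/73; mL=-30/53, mR=-2790/3869; mL+mR=-4980/3869 → advance -1; mR−mL=-600/3869 → turn -1·90°
n=7: pose=(2,-4,W); sL=120/173, sR=120/169; mL=-60/173, mR=-9900/29237; mL+mR=-20040/29237 → advance -1; mR−mL=240/29237 → turn +1·90°

0 30/49 5/6 -15/49 -115/588 -1 -6 N
1 120/281 24/53 -60/281 -2988/14893 -1 -7 W
2 12/17 60/109 -6/17 -798/1853 0 -7 S
3 120/241 120/229 -60/241 -13020/55189 0 -6 W
4 15/17 2/3 -15/34 -28/51 1 -6 S
5 24/41 120/197 -12/41 -2268/8077 1 -5 W
6 60/53 60/73 -30/53 -2790/3869 2 -5 S
7 120/173 120/169 -60/173 -9900/29237 2 -4 W
final 3 -4 S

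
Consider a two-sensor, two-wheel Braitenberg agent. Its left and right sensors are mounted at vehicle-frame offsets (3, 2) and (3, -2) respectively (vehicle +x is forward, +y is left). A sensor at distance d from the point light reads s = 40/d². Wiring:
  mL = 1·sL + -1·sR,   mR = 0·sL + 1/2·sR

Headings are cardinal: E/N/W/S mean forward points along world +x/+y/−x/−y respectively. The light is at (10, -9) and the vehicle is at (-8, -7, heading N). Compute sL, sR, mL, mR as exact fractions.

left sensor world pos  = (-10, -4); dL² = 425
right sensor world pos = (-6, -4); dR² = 281
sL = 40/425 = 8/85
sR = 40/281 = 40/281
mL = 1·sL + -1·sR = -1152/23885
mR = 0·sL + 1/2·sR = 20/281

8/85 40/281 -1152/23885 20/281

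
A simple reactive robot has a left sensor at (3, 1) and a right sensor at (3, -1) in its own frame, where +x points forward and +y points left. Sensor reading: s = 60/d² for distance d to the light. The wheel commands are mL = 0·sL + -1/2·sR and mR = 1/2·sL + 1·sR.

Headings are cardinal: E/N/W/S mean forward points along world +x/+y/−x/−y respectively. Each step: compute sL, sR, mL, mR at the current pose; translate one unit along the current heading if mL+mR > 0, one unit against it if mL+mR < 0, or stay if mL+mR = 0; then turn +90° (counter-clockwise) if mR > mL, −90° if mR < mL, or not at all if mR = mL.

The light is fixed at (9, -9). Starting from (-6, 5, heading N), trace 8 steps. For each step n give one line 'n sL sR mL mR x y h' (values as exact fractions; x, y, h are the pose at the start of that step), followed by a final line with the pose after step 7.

n=0: pose=(-6,5,N); sL=12/109, sR=12/97; mL=-6/97, mR=1890/10573; mL+mR=1236/10573 → advance +1; mR−mL=2544/10573 → turn +1·90°
n=1: pose=(-6,6,W); sL=3/26, sR=3/29; mL=-3/58, mR=243/1508; mL+mR=165/1508 → advance +1; mR−mL=321/1508 → turn +1·90°
n=2: pose=(-7,6,S); sL=20/123, sR=60/433; mL=-30/433, mR=11710/53259; mL+mR=8020/53259 → advance +1; mR−mL=15400/53259 → turn +1·90°
n=3: pose=(-7,5,E); sL=30/197, sR=30/169; mL=-15/169, mR=8445/33293; mL+mR=5490/33293 → advance +1; mR−mL=11400/33293 → turn +1·90°
n=4: pose=(-6,5,N); sL=12/109, sR=12/97; mL=-6/97, mR=1890/10573; mL+mR=1236/10573 → advance +1; mR−mL=2544/10573 → turn +1·90°
n=5: pose=(-6,6,W); sL=3/26, sR=3/29; mL=-3/58, mR=243/1508; mL+mR=165/1508 → advance +1; mR−mL=321/1508 → turn +1·90°
n=6: pose=(-7,6,S); sL=20/123, sR=60/433; mL=-30/433, mR=11710/53259; mL+mR=8020/53259 → advance +1; mR−mL=15400/53259 → turn +1·90°
n=7: pose=(-7,5,E); sL=30/197, sR=30/169; mL=-15/169, mR=8445/33293; mL+mR=5490/33293 → advance +1; mR−mL=11400/33293 → turn +1·90°

0 12/109 12/97 -6/97 1890/10573 -6 5 N
1 3/26 3/29 -3/58 243/1508 -6 6 W
2 20/123 60/433 -30/433 11710/53259 -7 6 S
3 30/197 30/169 -15/169 8445/33293 -7 5 E
4 12/109 12/97 -6/97 1890/10573 -6 5 N
5 3/26 3/29 -3/58 243/1508 -6 6 W
6 20/123 60/433 -30/433 11710/53259 -7 6 S
7 30/197 30/169 -15/169 8445/33293 -7 5 E
final -6 5 N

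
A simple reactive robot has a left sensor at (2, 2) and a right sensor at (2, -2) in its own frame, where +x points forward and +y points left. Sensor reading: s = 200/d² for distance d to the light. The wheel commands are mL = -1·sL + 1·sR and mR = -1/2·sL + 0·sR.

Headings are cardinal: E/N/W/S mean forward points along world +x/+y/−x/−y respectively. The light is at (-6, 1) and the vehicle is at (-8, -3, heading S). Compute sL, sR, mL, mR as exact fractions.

50/9 50/13 -200/117 -25/9

left sensor world pos  = (-6, -5); dL² = 36
right sensor world pos = (-10, -5); dR² = 52
sL = 200/36 = 50/9
sR = 200/52 = 50/13
mL = -1·sL + 1·sR = -200/117
mR = -1/2·sL + 0·sR = -25/9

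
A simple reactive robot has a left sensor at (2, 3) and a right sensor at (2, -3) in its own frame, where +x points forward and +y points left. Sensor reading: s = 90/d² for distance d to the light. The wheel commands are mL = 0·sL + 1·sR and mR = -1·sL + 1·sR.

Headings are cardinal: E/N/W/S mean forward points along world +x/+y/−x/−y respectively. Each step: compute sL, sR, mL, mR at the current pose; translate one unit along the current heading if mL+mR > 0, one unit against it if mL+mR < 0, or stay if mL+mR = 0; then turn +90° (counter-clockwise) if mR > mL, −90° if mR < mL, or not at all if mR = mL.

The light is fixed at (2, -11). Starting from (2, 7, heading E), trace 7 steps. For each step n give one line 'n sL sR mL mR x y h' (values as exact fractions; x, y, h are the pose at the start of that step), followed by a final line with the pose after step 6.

n=0: pose=(2,7,E); sL=18/89, sR=90/229; mL=90/229, mR=3888/20381; mL+mR=11898/20381 → advance +1; mR−mL=-18/89 → turn -1·90°
n=1: pose=(3,7,S); sL=45/136, sR=9/26; mL=9/26, mR=27/1768; mL+mR=639/1768 → advance +1; mR−mL=-45/136 → turn -1·90°
n=2: pose=(3,6,W); sL=90/197, sR=90/401; mL=90/401, mR=-18360/78997; mL+mR=-630/78997 → advance -1; mR−mL=-90/197 → turn -1·90°
n=3: pose=(4,6,N); sL=45/181, sR=45/193; mL=45/193, mR=-540/34933; mL+mR=7605/34933 → advance +1; mR−mL=-45/181 → turn -1·90°
n=4: pose=(4,7,E); sL=90/457, sR=90/241; mL=90/241, mR=19440/110137; mL+mR=60570/110137 → advance +1; mR−mL=-90/457 → turn -1·90°
n=5: pose=(5,7,S); sL=45/146, sR=45/128; mL=45/128, mR=405/9344; mL+mR=1845/4672 → advance +1; mR−mL=-45/146 → turn -1·90°
n=6: pose=(5,6,W); sL=90/197, sR=90/401; mL=90/401, mR=-18360/78997; mL+mR=-630/78997 → advance -1; mR−mL=-90/197 → turn -1·90°

0 18/89 90/229 90/229 3888/20381 2 7 E
1 45/136 9/26 9/26 27/1768 3 7 S
2 90/197 90/401 90/401 -18360/78997 3 6 W
3 45/181 45/193 45/193 -540/34933 4 6 N
4 90/457 90/241 90/241 19440/110137 4 7 E
5 45/146 45/128 45/128 405/9344 5 7 S
6 90/197 90/401 90/401 -18360/78997 5 6 W
final 6 6 N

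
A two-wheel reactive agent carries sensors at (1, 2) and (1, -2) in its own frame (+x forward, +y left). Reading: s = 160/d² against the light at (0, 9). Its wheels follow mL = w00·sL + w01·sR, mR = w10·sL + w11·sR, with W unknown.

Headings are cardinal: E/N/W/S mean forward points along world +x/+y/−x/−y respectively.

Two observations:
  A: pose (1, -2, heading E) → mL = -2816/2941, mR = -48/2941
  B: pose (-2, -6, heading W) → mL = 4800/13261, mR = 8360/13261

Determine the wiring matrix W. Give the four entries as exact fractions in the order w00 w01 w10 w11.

obs A: pose=(1,-2,E) → sL=32/17, sR=160/173, mL=-2816/2941, mR=-48/2941
obs B: pose=(-2,-6,W) → sL=80/149, sR=80/89, mL=4800/13261, mR=8360/13261
sensor matrix S = [[32/17, 160/173], [80/149, 80/89]]; det S = 46622720/39000601
solve [mL_A; mL_B] = S·[w00; w01] and [mR_A; mR_B] = S·[w10; w11]:
  w00 = -1, w01 = 1, w10 = -1/2, w11 = 1

-1 1 -1/2 1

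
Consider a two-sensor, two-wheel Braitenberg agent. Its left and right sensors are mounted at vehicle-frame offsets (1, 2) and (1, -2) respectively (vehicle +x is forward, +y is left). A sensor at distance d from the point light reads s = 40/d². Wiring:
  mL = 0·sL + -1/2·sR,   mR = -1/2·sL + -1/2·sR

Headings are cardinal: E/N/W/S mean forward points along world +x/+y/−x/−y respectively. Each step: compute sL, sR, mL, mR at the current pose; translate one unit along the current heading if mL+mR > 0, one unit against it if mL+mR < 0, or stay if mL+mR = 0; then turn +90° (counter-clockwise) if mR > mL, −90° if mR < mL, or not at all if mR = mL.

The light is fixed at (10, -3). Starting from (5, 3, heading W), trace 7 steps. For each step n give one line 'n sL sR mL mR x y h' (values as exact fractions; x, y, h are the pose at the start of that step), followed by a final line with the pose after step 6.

0 10/13 2/5 -1/5 -38/65 5 3 W
1 8/17 40/53 -20/53 -552/901 6 3 N
2 20/29 20/9 -10/9 -380/261 6 2 E
3 8/5 8/13 -4/13 -72/65 5 2 S
4 10/13 2/5 -1/5 -38/65 5 3 W
5 8/17 40/53 -20/53 -552/901 6 3 N
6 20/29 20/9 -10/9 -380/261 6 2 E
final 5 2 S

n=0: pose=(5,3,W); sL=10/13, sR=2/5; mL=-1/5, mR=-38/65; mL+mR=-51/65 → advance -1; mR−mL=-5/13 → turn -1·90°
n=1: pose=(6,3,N); sL=8/17, sR=40/53; mL=-20/53, mR=-552/901; mL+mR=-892/901 → advance -1; mR−mL=-4/17 → turn -1·90°
n=2: pose=(6,2,E); sL=20/29, sR=20/9; mL=-10/9, mR=-380/261; mL+mR=-670/261 → advance -1; mR−mL=-10/29 → turn -1·90°
n=3: pose=(5,2,S); sL=8/5, sR=8/13; mL=-4/13, mR=-72/65; mL+mR=-92/65 → advance -1; mR−mL=-4/5 → turn -1·90°
n=4: pose=(5,3,W); sL=10/13, sR=2/5; mL=-1/5, mR=-38/65; mL+mR=-51/65 → advance -1; mR−mL=-5/13 → turn -1·90°
n=5: pose=(6,3,N); sL=8/17, sR=40/53; mL=-20/53, mR=-552/901; mL+mR=-892/901 → advance -1; mR−mL=-4/17 → turn -1·90°
n=6: pose=(6,2,E); sL=20/29, sR=20/9; mL=-10/9, mR=-380/261; mL+mR=-670/261 → advance -1; mR−mL=-10/29 → turn -1·90°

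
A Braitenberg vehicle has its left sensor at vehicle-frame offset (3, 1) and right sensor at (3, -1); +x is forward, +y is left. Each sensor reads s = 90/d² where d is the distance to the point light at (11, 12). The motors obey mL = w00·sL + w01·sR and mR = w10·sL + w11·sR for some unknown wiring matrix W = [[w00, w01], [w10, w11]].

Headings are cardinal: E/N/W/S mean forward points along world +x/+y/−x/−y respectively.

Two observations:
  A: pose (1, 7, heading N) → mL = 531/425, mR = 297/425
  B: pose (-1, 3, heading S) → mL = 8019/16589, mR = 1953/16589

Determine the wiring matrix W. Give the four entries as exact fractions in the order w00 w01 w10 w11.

obs A: pose=(1,7,N) → sL=18/25, sR=18/17, mL=531/425, mR=297/425
obs B: pose=(-1,3,S) → sL=18/53, sR=90/313, mL=8019/16589, mR=1953/16589
sensor matrix S = [[18/25, 18/17], [18/53, 90/313]]; det S = -215136/1410065
solve [mL_A; mL_B] = S·[w00; w01] and [mR_A; mR_B] = S·[w10; w11]:
  w00 = 1, w01 = 1/2, w10 = -1/2, w11 = 1

1 1/2 -1/2 1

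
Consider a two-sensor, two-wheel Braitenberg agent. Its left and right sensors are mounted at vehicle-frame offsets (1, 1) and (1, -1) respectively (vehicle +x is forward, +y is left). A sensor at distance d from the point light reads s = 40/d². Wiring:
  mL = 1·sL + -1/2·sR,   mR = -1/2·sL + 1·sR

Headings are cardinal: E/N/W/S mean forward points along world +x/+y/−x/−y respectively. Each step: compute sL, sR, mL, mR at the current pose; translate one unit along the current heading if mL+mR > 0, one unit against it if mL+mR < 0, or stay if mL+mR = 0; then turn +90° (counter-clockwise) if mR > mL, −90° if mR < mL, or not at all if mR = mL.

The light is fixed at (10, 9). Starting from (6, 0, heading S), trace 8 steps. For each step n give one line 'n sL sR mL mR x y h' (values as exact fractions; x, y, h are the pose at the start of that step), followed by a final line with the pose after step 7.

n=0: pose=(6,0,S); sL=40/109, sR=8/25; mL=564/2725, mR=372/2725; mL+mR=936/2725 → advance +1; mR−mL=-192/2725 → turn -1·90°
n=1: pose=(6,-1,W); sL=20/73, sR=20/53; mL=330/3869, mR=930/3869; mL+mR=1260/3869 → advance +1; mR−mL=600/3869 → turn +1·90°
n=2: pose=(5,-1,S); sL=40/137, sR=40/157; mL=3540/21509, mR=2340/21509; mL+mR=5880/21509 → advance +1; mR−mL=-1200/21509 → turn -1·90°
n=3: pose=(5,-2,W); sL=2/9, sR=5/17; mL=23/306, mR=28/153; mL+mR=79/306 → advance +1; mR−mL=11/102 → turn +1·90°
n=4: pose=(4,-2,S); sL=40/169, sR=40/193; mL=4340/32617, mR=2900/32617; mL+mR=7240/32617 → advance +1; mR−mL=-1440/32617 → turn -1·90°
n=5: pose=(4,-3,W); sL=20/109, sR=4/17; mL=122/1853, mR=266/1853; mL+mR=388/1853 → advance +1; mR−mL=144/1853 → turn +1·90°
n=6: pose=(3,-3,S); sL=8/41, sR=40/233; mL=1044/9553, mR=708/9553; mL+mR=1752/9553 → advance +1; mR−mL=-336/9553 → turn -1·90°
n=7: pose=(3,-4,W); sL=2/13, sR=5/26; mL=3/52, mR=3/26; mL+mR=9/52 → advance +1; mR−mL=3/52 → turn +1·90°

0 40/109 8/25 564/2725 372/2725 6 0 S
1 20/73 20/53 330/3869 930/3869 6 -1 W
2 40/137 40/157 3540/21509 2340/21509 5 -1 S
3 2/9 5/17 23/306 28/153 5 -2 W
4 40/169 40/193 4340/32617 2900/32617 4 -2 S
5 20/109 4/17 122/1853 266/1853 4 -3 W
6 8/41 40/233 1044/9553 708/9553 3 -3 S
7 2/13 5/26 3/52 3/26 3 -4 W
final 2 -4 S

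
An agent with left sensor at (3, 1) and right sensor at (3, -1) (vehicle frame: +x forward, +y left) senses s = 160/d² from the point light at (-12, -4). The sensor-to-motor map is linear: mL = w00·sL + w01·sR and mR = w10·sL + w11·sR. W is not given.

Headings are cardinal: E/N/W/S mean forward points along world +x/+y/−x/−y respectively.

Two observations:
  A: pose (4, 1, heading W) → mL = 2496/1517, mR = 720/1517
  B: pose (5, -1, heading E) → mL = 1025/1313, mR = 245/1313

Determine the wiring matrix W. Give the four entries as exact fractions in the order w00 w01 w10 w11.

obs A: pose=(4,1,W) → sL=32/37, sR=32/41, mL=2496/1517, mR=720/1517
obs B: pose=(5,-1,E) → sL=5/13, sR=40/101, mL=1025/1313, mR=245/1313
sensor matrix S = [[32/37, 32/41], [5/13, 40/101]]; det S = 84320/1991821
solve [mL_A; mL_B] = S·[w00; w01] and [mR_A; mR_B] = S·[w10; w11]:
  w00 = 1, w01 = 1, w10 = 1, w11 = -1/2

1 1 1 -1/2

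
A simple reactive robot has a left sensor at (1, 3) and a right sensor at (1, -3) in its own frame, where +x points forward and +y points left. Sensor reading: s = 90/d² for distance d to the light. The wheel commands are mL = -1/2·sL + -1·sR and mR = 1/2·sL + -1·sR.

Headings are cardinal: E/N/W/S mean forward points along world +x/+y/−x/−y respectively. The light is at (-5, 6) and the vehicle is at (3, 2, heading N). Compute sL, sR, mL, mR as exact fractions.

45/17 9/13 -891/442 279/442

left sensor world pos  = (0, 3); dL² = 34
right sensor world pos = (6, 3); dR² = 130
sL = 90/34 = 45/17
sR = 90/130 = 9/13
mL = -1/2·sL + -1·sR = -891/442
mR = 1/2·sL + -1·sR = 279/442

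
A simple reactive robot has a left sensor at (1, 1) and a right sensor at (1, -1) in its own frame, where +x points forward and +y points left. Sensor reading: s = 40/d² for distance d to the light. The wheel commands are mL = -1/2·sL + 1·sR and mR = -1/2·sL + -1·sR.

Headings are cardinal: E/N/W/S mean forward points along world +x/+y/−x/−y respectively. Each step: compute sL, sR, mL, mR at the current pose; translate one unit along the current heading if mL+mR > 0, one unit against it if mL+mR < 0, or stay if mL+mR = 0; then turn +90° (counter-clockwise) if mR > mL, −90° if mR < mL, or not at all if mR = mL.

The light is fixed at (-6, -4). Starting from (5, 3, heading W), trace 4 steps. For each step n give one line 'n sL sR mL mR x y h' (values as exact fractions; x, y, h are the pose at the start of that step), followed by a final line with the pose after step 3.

0 5/17 10/41 135/1394 -545/1394 5 3 W
1 8/37 40/233 548/8621 -2412/8621 6 3 N
2 20/109 20/97 1210/10573 -3150/10573 6 2 E
3 40/169 8/25 852/4225 -1852/4225 5 2 S
final 5 3 W

n=0: pose=(5,3,W); sL=5/17, sR=10/41; mL=135/1394, mR=-545/1394; mL+mR=-5/17 → advance -1; mR−mL=-20/41 → turn -1·90°
n=1: pose=(6,3,N); sL=8/37, sR=40/233; mL=548/8621, mR=-2412/8621; mL+mR=-8/37 → advance -1; mR−mL=-80/233 → turn -1·90°
n=2: pose=(6,2,E); sL=20/109, sR=20/97; mL=1210/10573, mR=-3150/10573; mL+mR=-20/109 → advance -1; mR−mL=-40/97 → turn -1·90°
n=3: pose=(5,2,S); sL=40/169, sR=8/25; mL=852/4225, mR=-1852/4225; mL+mR=-40/169 → advance -1; mR−mL=-16/25 → turn -1·90°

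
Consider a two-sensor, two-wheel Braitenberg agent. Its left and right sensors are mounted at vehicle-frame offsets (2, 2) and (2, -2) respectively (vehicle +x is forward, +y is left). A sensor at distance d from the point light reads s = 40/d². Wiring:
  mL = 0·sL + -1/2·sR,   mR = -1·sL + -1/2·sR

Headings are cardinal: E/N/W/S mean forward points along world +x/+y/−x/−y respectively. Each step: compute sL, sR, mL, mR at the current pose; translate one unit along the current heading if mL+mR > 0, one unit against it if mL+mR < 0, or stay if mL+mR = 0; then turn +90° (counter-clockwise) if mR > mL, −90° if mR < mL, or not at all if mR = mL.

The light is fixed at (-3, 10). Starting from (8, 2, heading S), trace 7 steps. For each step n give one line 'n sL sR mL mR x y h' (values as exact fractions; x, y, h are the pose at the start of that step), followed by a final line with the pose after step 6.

n=0: pose=(8,2,S); sL=40/269, sR=40/181; mL=-20/181, mR=-12620/48689; mL+mR=-18000/48689 → advance -1; mR−mL=-40/269 → turn -1·90°
n=1: pose=(8,3,W); sL=20/81, sR=20/53; mL=-10/53, mR=-1870/4293; mL+mR=-2680/4293 → advance -1; mR−mL=-20/81 → turn -1·90°
n=2: pose=(9,3,N); sL=8/25, sR=40/221; mL=-20/221, mR=-2268/5525; mL+mR=-2768/5525 → advance -1; mR−mL=-8/25 → turn -1·90°
n=3: pose=(9,2,E); sL=5/29, sR=5/37; mL=-5/74, mR=-515/2146; mL+mR=-330/1073 → advance -1; mR−mL=-5/29 → turn -1·90°
n=4: pose=(8,2,S); sL=40/269, sR=40/181; mL=-20/181, mR=-12620/48689; mL+mR=-18000/48689 → advance -1; mR−mL=-40/269 → turn -1·90°
n=5: pose=(8,3,W); sL=20/81, sR=20/53; mL=-10/53, mR=-1870/4293; mL+mR=-2680/4293 → advance -1; mR−mL=-20/81 → turn -1·90°
n=6: pose=(9,3,N); sL=8/25, sR=40/221; mL=-20/221, mR=-2268/5525; mL+mR=-2768/5525 → advance -1; mR−mL=-8/25 → turn -1·90°

0 40/269 40/181 -20/181 -12620/48689 8 2 S
1 20/81 20/53 -10/53 -1870/4293 8 3 W
2 8/25 40/221 -20/221 -2268/5525 9 3 N
3 5/29 5/37 -5/74 -515/2146 9 2 E
4 40/269 40/181 -20/181 -12620/48689 8 2 S
5 20/81 20/53 -10/53 -1870/4293 8 3 W
6 8/25 40/221 -20/221 -2268/5525 9 3 N
final 9 2 E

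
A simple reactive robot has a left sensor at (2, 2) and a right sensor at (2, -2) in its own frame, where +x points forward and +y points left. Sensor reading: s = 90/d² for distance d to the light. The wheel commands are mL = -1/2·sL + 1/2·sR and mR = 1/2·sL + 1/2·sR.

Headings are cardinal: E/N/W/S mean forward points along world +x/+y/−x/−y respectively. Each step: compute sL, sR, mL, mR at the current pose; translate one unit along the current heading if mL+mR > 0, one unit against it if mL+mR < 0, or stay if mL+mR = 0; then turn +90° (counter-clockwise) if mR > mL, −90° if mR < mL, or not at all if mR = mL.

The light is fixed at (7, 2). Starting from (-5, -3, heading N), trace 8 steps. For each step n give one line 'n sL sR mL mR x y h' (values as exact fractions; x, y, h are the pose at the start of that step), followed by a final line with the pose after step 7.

n=0: pose=(-5,-3,N); sL=18/41, sR=90/109; mL=864/4469, mR=2826/4469; mL+mR=90/109 → advance +1; mR−mL=18/41 → turn +1·90°
n=1: pose=(-5,-2,W); sL=45/116, sR=9/20; mL=9/290, mR=243/580; mL+mR=9/20 → advance +1; mR−mL=45/116 → turn +1·90°
n=2: pose=(-6,-2,S); sL=90/157, sR=10/29; mL=-520/4553, mR=2090/4553; mL+mR=10/29 → advance +1; mR−mL=90/157 → turn +1·90°
n=3: pose=(-6,-3,E); sL=9/13, sR=9/17; mL=-18/221, mR=135/221; mL+mR=9/17 → advance +1; mR−mL=9/13 → turn +1·90°
n=4: pose=(-5,-3,N); sL=18/41, sR=90/109; mL=864/4469, mR=2826/4469; mL+mR=90/109 → advance +1; mR−mL=18/41 → turn +1·90°
n=5: pose=(-5,-2,W); sL=45/116, sR=9/20; mL=9/290, mR=243/580; mL+mR=9/20 → advance +1; mR−mL=45/116 → turn +1·90°
n=6: pose=(-6,-2,S); sL=90/157, sR=10/29; mL=-520/4553, mR=2090/4553; mL+mR=10/29 → advance +1; mR−mL=90/157 → turn +1·90°
n=7: pose=(-6,-3,E); sL=9/13, sR=9/17; mL=-18/221, mR=135/221; mL+mR=9/17 → advance +1; mR−mL=9/13 → turn +1·90°

0 18/41 90/109 864/4469 2826/4469 -5 -3 N
1 45/116 9/20 9/290 243/580 -5 -2 W
2 90/157 10/29 -520/4553 2090/4553 -6 -2 S
3 9/13 9/17 -18/221 135/221 -6 -3 E
4 18/41 90/109 864/4469 2826/4469 -5 -3 N
5 45/116 9/20 9/290 243/580 -5 -2 W
6 90/157 10/29 -520/4553 2090/4553 -6 -2 S
7 9/13 9/17 -18/221 135/221 -6 -3 E
final -5 -3 N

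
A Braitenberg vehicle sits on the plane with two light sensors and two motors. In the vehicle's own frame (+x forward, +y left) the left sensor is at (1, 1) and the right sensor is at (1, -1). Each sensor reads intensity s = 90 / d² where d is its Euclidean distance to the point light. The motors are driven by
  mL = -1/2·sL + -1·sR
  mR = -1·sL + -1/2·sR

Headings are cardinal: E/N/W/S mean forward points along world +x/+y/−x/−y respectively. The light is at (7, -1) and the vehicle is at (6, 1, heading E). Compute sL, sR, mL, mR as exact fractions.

10 90 -95 -55

left sensor world pos  = (7, 2); dL² = 9
right sensor world pos = (7, 0); dR² = 1
sL = 90/9 = 10
sR = 90/1 = 90
mL = -1/2·sL + -1·sR = -95
mR = -1·sL + -1/2·sR = -55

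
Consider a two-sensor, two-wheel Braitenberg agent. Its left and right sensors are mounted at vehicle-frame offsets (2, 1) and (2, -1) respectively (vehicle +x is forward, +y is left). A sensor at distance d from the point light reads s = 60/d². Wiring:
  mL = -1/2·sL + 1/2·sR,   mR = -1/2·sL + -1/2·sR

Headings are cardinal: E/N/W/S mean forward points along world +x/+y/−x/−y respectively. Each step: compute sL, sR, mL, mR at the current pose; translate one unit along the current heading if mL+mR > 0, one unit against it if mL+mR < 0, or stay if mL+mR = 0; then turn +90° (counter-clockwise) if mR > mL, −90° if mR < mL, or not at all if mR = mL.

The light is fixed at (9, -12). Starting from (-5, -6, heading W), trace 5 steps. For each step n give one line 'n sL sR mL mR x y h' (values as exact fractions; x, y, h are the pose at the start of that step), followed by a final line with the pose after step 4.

0 60/281 12/61 -144/17141 -3516/17141 -5 -6 W
1 3/13 15/52 3/104 -27/104 -4 -6 N
2 60/157 60/137 600/21509 -8820/21509 -4 -7 E
3 30/89 10/39 -140/3471 -1030/3471 -5 -7 S
4 60/281 12/61 -144/17141 -3516/17141 -5 -6 W
final -4 -6 N

n=0: pose=(-5,-6,W); sL=60/281, sR=12/61; mL=-144/17141, mR=-3516/17141; mL+mR=-60/281 → advance -1; mR−mL=-12/61 → turn -1·90°
n=1: pose=(-4,-6,N); sL=3/13, sR=15/52; mL=3/104, mR=-27/104; mL+mR=-3/13 → advance -1; mR−mL=-15/52 → turn -1·90°
n=2: pose=(-4,-7,E); sL=60/157, sR=60/137; mL=600/21509, mR=-8820/21509; mL+mR=-60/157 → advance -1; mR−mL=-60/137 → turn -1·90°
n=3: pose=(-5,-7,S); sL=30/89, sR=10/39; mL=-140/3471, mR=-1030/3471; mL+mR=-30/89 → advance -1; mR−mL=-10/39 → turn -1·90°
n=4: pose=(-5,-6,W); sL=60/281, sR=12/61; mL=-144/17141, mR=-3516/17141; mL+mR=-60/281 → advance -1; mR−mL=-12/61 → turn -1·90°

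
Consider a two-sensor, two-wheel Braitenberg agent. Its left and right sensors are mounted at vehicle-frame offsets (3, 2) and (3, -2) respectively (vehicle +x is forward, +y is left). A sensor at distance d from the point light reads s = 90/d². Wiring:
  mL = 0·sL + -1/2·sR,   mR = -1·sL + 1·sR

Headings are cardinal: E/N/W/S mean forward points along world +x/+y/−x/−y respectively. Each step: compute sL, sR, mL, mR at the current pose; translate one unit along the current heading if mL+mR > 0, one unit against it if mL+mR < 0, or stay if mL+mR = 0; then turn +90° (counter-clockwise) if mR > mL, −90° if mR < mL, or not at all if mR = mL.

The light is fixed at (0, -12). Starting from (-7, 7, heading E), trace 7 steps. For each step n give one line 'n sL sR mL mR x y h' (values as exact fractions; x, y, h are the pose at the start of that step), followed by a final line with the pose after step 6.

n=0: pose=(-7,7,E); sL=90/457, sR=18/61; mL=-9/61, mR=2736/27877; mL+mR=-1377/27877 → advance -1; mR−mL=6849/27877 → turn +1·90°
n=1: pose=(-8,7,N); sL=45/292, sR=9/52; mL=-9/104, mR=18/949; mL+mR=-513/7592 → advance -1; mR−mL=801/7592 → turn +1·90°
n=2: pose=(-8,6,W); sL=90/377, sR=90/521; mL=-45/521, mR=-12960/196417; mL+mR=-29925/196417 → advance -1; mR−mL=4005/196417 → turn +1·90°
n=3: pose=(-7,6,S); sL=9/25, sR=5/17; mL=-5/34, mR=-28/425; mL+mR=-181/850 → advance -1; mR−mL=69/850 → turn +1·90°
n=4: pose=(-7,7,E); sL=90/457, sR=18/61; mL=-9/61, mR=2736/27877; mL+mR=-1377/27877 → advance -1; mR−mL=6849/27877 → turn +1·90°
n=5: pose=(-8,7,N); sL=45/292, sR=9/52; mL=-9/104, mR=18/949; mL+mR=-513/7592 → advance -1; mR−mL=801/7592 → turn +1·90°
n=6: pose=(-8,6,W); sL=90/377, sR=90/521; mL=-45/521, mR=-12960/196417; mL+mR=-29925/196417 → advance -1; mR−mL=4005/196417 → turn +1·90°

0 90/457 18/61 -9/61 2736/27877 -7 7 E
1 45/292 9/52 -9/104 18/949 -8 7 N
2 90/377 90/521 -45/521 -12960/196417 -8 6 W
3 9/25 5/17 -5/34 -28/425 -7 6 S
4 90/457 18/61 -9/61 2736/27877 -7 7 E
5 45/292 9/52 -9/104 18/949 -8 7 N
6 90/377 90/521 -45/521 -12960/196417 -8 6 W
final -7 6 S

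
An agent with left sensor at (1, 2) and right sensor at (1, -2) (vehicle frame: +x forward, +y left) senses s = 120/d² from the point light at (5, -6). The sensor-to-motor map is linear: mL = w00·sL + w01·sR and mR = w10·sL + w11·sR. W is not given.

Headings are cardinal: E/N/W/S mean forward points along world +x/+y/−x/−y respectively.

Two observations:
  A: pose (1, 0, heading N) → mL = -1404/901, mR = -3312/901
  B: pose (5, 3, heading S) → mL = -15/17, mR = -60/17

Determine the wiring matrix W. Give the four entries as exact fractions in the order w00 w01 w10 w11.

1/2 -1 -1 -1

obs A: pose=(1,0,N) → sL=24/17, sR=120/53, mL=-1404/901, mR=-3312/901
obs B: pose=(5,3,S) → sL=30/17, sR=30/17, mL=-15/17, mR=-60/17
sensor matrix S = [[24/17, 120/53], [30/17, 30/17]]; det S = -23040/15317
solve [mL_A; mL_B] = S·[w00; w01] and [mR_A; mR_B] = S·[w10; w11]:
  w00 = 1/2, w01 = -1, w10 = -1, w11 = -1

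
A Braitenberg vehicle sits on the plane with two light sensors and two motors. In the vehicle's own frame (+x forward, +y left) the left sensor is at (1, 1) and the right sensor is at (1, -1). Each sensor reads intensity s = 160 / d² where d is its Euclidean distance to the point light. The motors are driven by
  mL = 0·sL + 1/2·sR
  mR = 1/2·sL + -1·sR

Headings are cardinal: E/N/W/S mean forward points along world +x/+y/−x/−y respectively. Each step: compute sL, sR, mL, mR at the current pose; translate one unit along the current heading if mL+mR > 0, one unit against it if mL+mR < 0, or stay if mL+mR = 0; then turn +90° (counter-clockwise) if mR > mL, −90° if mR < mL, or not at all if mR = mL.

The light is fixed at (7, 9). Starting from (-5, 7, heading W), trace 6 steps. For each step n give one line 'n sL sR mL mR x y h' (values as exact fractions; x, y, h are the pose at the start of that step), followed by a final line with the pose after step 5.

0 80/89 16/17 8/17 -744/1513 -5 7 W
1 32/29 160/101 80/101 -3024/2929 -4 7 N
2 20/13 40/29 20/29 -230/377 -4 6 E
3 160/97 160/137 80/137 -4560/13289 -3 6 S
4 80/73 16/13 8/13 -648/949 -3 5 W
5 160/109 160/73 80/73 -11600/7957 -2 5 N
final -2 4 E

n=0: pose=(-5,7,W); sL=80/89, sR=16/17; mL=8/17, mR=-744/1513; mL+mR=-32/1513 → advance -1; mR−mL=-1456/1513 → turn -1·90°
n=1: pose=(-4,7,N); sL=32/29, sR=160/101; mL=80/101, mR=-3024/2929; mL+mR=-704/2929 → advance -1; mR−mL=-5344/2929 → turn -1·90°
n=2: pose=(-4,6,E); sL=20/13, sR=40/29; mL=20/29, mR=-230/377; mL+mR=30/377 → advance +1; mR−mL=-490/377 → turn -1·90°
n=3: pose=(-3,6,S); sL=160/97, sR=160/137; mL=80/137, mR=-4560/13289; mL+mR=3200/13289 → advance +1; mR−mL=-12320/13289 → turn -1·90°
n=4: pose=(-3,5,W); sL=80/73, sR=16/13; mL=8/13, mR=-648/949; mL+mR=-64/949 → advance -1; mR−mL=-1232/949 → turn -1·90°
n=5: pose=(-2,5,N); sL=160/109, sR=160/73; mL=80/73, mR=-11600/7957; mL+mR=-2880/7957 → advance -1; mR−mL=-20320/7957 → turn -1·90°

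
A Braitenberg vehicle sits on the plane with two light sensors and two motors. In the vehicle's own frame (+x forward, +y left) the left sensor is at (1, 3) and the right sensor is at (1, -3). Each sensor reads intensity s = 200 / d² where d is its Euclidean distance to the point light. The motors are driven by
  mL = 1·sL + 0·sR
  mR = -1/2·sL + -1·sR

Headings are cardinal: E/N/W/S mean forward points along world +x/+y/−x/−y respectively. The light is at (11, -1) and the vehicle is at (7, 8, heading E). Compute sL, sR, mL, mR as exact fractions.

200/153 40/9 200/153 -260/51

left sensor world pos  = (8, 11); dL² = 153
right sensor world pos = (8, 5); dR² = 45
sL = 200/153 = 200/153
sR = 200/45 = 40/9
mL = 1·sL + 0·sR = 200/153
mR = -1/2·sL + -1·sR = -260/51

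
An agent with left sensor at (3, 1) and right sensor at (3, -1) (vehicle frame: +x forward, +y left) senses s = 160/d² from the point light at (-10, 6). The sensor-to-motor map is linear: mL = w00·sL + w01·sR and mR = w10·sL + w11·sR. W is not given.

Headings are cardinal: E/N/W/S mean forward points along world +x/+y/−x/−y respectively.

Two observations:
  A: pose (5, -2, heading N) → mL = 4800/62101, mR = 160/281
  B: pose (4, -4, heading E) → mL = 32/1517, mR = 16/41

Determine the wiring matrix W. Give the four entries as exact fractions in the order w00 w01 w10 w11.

obs A: pose=(5,-2,N) → sL=160/221, sR=160/281, mL=4800/62101, mR=160/281
obs B: pose=(4,-4,E) → sL=16/37, sR=16/41, mL=32/1517, mR=16/41
sensor matrix S = [[160/221, 160/281], [16/37, 16/41]]; det S = 3420160/94207217
solve [mL_A; mL_B] = S·[w00; w01] and [mR_A; mR_B] = S·[w10; w11]:
  w00 = 1/2, w01 = -1/2, w10 = 0, w11 = 1

1/2 -1/2 0 1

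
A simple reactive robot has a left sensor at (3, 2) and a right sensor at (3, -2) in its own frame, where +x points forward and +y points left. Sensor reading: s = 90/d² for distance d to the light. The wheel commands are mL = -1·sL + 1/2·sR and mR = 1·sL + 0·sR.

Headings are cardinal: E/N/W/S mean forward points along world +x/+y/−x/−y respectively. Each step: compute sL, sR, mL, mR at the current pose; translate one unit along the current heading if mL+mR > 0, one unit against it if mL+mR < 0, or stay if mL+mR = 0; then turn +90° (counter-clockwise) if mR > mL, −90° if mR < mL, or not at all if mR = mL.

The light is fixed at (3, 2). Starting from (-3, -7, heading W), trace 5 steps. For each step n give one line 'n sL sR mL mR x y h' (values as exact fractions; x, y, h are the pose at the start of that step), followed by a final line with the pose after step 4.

n=0: pose=(-3,-7,W); sL=45/101, sR=9/13; mL=-261/2626, mR=45/101; mL+mR=9/26 → advance +1; mR−mL=1431/2626 → turn +1·90°
n=1: pose=(-4,-7,S); sL=90/169, sR=2/5; mL=-281/845, mR=90/169; mL+mR=1/5 → advance +1; mR−mL=731/845 → turn +1·90°
n=2: pose=(-4,-8,E); sL=9/8, sR=9/16; mL=-27/32, mR=9/8; mL+mR=9/32 → advance +1; mR−mL=63/32 → turn +1·90°
n=3: pose=(-3,-8,N); sL=90/113, sR=18/13; mL=-153/1469, mR=90/113; mL+mR=9/13 → advance +1; mR−mL=1323/1469 → turn +1·90°
n=4: pose=(-3,-7,W); sL=45/101, sR=9/13; mL=-261/2626, mR=45/101; mL+mR=9/26 → advance +1; mR−mL=1431/2626 → turn +1·90°

0 45/101 9/13 -261/2626 45/101 -3 -7 W
1 90/169 2/5 -281/845 90/169 -4 -7 S
2 9/8 9/16 -27/32 9/8 -4 -8 E
3 90/113 18/13 -153/1469 90/113 -3 -8 N
4 45/101 9/13 -261/2626 45/101 -3 -7 W
final -4 -7 S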